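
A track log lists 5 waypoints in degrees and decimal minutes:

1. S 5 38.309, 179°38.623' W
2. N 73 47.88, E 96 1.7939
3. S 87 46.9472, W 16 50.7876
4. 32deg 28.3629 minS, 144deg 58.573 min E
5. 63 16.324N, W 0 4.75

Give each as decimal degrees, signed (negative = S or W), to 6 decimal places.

Point 1:
  Latitude: 5 + 38.309/60 = 5.6384833
  S → negative
  Lon: 179 + 38.623/60 = 179.6437167
  W ⇒ negate
Point 2:
  φ: 73 + 47.88/60 = 73.7980000
  N → positive
  λ: 96 + 1.7939/60 = 96.0298983
  E → positive
Point 3:
  φ: 87 + 46.9472/60 = 87.7824533
  S ⇒ negate
  Longitude: 50.7876′ = 0.846460°; total 16.8464600
  W → negative
Point 4:
  Lat: 28.3629′ = 0.472715°; total 32.4727150
  S ⇒ negate
  λ: 58.573′ = 0.976217°; total 144.9762167
  E → positive
Point 5:
  φ: 63 + 16.324/60 = 63.2720667
  N → positive
  λ: 4.75′ = 0.079167°; total 0.0791667
  hemisphere W, so the sign is −

1. -5.638483, -179.643717
2. 73.798000, 96.029898
3. -87.782453, -16.846460
4. -32.472715, 144.976217
5. 63.272067, -0.079167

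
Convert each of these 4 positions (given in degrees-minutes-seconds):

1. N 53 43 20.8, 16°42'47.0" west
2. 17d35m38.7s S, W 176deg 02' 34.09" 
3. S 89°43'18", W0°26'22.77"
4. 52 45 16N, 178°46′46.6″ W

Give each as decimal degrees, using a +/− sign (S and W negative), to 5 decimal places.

1. 53.72244, -16.71306
2. -17.59408, -176.04280
3. -89.72167, -0.43966
4. 52.75444, -178.77961

Point 1:
  Lat: 53 + 43/60 + 20.8/3600 = 53.722444
  N → positive
  Lon: 42′ + 47″ = 42.78333′; 16 + 42.78333/60 = 16.713056
  W → negative
Point 2:
  Latitude: 17° + 35/60 + 38.7/3600 = 17 + 0.583333 + 0.010750 = 17.594083
  S ⇒ negate
  Lon: 2′ + 34.09″ = 2.56817′; 176 + 2.56817/60 = 176.042803
  W → negative
Point 3:
  Latitude: 43′ + 18″ = 43.30000′; 89 + 43.30000/60 = 89.721667
  hemisphere S, so the sign is −
  Lon: 0 + 26/60 + 22.77/3600 = 0.439658
  W → negative
Point 4:
  Latitude: 52° + 45/60 + 16/3600 = 52 + 0.750000 + 0.004444 = 52.754444
  N ⇒ keep positive
  λ: 178° + 46/60 + 46.6/3600 = 178 + 0.766667 + 0.012944 = 178.779611
  W → negative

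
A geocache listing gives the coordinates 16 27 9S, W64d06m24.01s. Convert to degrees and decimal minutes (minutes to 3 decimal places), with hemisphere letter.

Latitude: seconds/60 = 0.15000; minutes = 27 + 0.15000 = 27.15000
λ: 6 + 24.01/60 = 6.40017′

16° 27.150′ S, 64° 6.400′ W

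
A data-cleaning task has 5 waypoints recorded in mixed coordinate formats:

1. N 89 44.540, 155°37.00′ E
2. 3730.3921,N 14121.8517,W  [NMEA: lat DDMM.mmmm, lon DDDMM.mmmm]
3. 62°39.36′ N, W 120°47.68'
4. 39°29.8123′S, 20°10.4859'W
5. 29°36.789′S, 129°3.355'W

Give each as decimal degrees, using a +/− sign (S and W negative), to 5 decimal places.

1. 89.74233, 155.61667
2. 37.50654, -141.36420
3. 62.65600, -120.79467
4. -39.49687, -20.17477
5. -29.61315, -129.05592

Point 1:
  Lat: 89 + 44.54/60 = 89.742333
  N ⇒ keep positive
  λ: 37′ = 0.616667°; total 155.616667
  E ⇒ keep positive
Point 2:
  φ: degrees = first 2 digits = 37, minutes = 30.3921; 37 + 30.3921/60 = 37.506535
  N ⇒ keep positive
  Lon: split at 3 digits → 141° and 21.8517′; 141 + 21.8517/60 = 141.364195
  W ⇒ negate
Point 3:
  Latitude: 39.36′ = 0.656000°; total 62.656000
  N ⇒ keep positive
  λ: 47.68′ = 0.794667°; total 120.794667
  hemisphere W, so the sign is −
Point 4:
  Latitude: 39 + 29.8123/60 = 39.496872
  S → negative
  Lon: 20 + 10.4859/60 = 20.174765
  W ⇒ negate
Point 5:
  Latitude: 36.789′ = 0.613150°; total 29.613150
  hemisphere S, so the sign is −
  Lon: 129 + 3.355/60 = 129.055917
  hemisphere W, so the sign is −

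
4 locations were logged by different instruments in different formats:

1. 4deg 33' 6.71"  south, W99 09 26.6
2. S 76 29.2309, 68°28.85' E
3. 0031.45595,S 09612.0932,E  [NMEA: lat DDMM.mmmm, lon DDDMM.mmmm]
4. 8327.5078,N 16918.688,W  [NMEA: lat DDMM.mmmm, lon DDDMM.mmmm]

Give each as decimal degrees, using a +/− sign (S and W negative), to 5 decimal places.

Point 1:
  φ: 4° + 33/60 + 6.71/3600 = 4 + 0.550000 + 0.001864 = 4.551864
  S → negative
  Longitude: 99 + 9/60 + 26.6/3600 = 99.157389
  W → negative
Point 2:
  Lat: 29.2309′ = 0.487182°; total 76.487182
  hemisphere S, so the sign is −
  Longitude: 68 + 28.85/60 = 68.480833
  E → positive
Point 3:
  Latitude: split at 2 digits → 00° and 31.45595′; 0 + 31.45595/60 = 0.524266
  hemisphere S, so the sign is −
  λ: degrees = first 3 digits = 96, minutes = 12.0932; 96 + 12.0932/60 = 96.201553
  E ⇒ keep positive
Point 4:
  φ: degrees = first 2 digits = 83, minutes = 27.5078; 83 + 27.5078/60 = 83.458463
  N ⇒ keep positive
  Longitude: degrees = first 3 digits = 169, minutes = 18.688; 169 + 18.688/60 = 169.311467
  W ⇒ negate

1. -4.55186, -99.15739
2. -76.48718, 68.48083
3. -0.52427, 96.20155
4. 83.45846, -169.31147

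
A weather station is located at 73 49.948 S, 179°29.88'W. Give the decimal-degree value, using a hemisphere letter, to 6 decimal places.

φ: 73 + 49.948/60 = 73.8324667
λ: 179 + 29.88/60 = 179.4980000

73.832467° S, 179.498000° W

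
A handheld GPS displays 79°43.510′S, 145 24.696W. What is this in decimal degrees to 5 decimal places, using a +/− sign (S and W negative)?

-79.72517, -145.41160

φ: 43.51′ = 0.725167°; total 79.725167
S → negative
Longitude: 145 + 24.696/60 = 145.411600
hemisphere W, so the sign is −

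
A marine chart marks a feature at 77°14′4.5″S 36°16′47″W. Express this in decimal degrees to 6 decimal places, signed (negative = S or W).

Lat: 14′ + 4.5″ = 14.07500′; 77 + 14.07500/60 = 77.2345833
hemisphere S, so the sign is −
λ: 16′ + 47″ = 16.78333′; 36 + 16.78333/60 = 36.2797222
hemisphere W, so the sign is −

-77.234583, -36.279722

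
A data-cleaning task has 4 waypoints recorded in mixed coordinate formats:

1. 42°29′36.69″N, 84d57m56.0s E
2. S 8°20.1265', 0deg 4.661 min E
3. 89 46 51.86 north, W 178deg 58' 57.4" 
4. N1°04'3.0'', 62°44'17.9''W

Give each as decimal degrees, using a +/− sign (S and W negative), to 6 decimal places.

1. 42.493525, 84.965556
2. -8.335442, 0.077683
3. 89.781072, -178.982611
4. 1.067500, -62.738306

Point 1:
  Latitude: 42° + 29/60 + 36.69/3600 = 42 + 0.483333 + 0.010192 = 42.4935250
  N → positive
  λ: 84 + 57/60 + 56/3600 = 84.9655556
  E → positive
Point 2:
  Lat: 8 + 20.1265/60 = 8.3354417
  S → negative
  Longitude: 0 + 4.661/60 = 0.0776833
  E ⇒ keep positive
Point 3:
  Latitude: 46′ + 51.86″ = 46.86433′; 89 + 46.86433/60 = 89.7810722
  N → positive
  Lon: 178 + 58/60 + 57.4/3600 = 178.9826111
  W ⇒ negate
Point 4:
  φ: 4′ + 3″ = 4.05000′; 1 + 4.05000/60 = 1.0675000
  N → positive
  λ: 62 + 44/60 + 17.9/3600 = 62.7383056
  hemisphere W, so the sign is −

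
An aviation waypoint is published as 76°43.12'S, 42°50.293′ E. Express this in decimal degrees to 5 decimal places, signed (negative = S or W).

-76.71867, 42.83822

φ: 76 + 43.12/60 = 76.718667
S ⇒ negate
Longitude: 42 + 50.293/60 = 42.838217
E → positive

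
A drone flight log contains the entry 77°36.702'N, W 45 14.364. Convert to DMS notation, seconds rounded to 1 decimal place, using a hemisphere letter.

77°36′42.1″ N, 45°14′21.8″ W

Lat: 36.70200′ → 36′ and 0.70200 × 60 = 42.120″
Lon: fractional minutes 0.36400 × 60 = 21.840″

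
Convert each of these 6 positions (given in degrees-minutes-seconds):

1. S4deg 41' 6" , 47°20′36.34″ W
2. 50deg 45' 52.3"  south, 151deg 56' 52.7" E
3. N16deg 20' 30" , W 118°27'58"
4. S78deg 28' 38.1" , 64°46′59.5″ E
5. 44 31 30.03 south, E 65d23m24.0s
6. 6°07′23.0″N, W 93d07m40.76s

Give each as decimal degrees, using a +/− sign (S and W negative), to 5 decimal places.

Point 1:
  Lat: 4° + 41/60 + 6/3600 = 4 + 0.683333 + 0.001667 = 4.685000
  S → negative
  Lon: 47° + 20/60 + 36.34/3600 = 47 + 0.333333 + 0.010094 = 47.343428
  W → negative
Point 2:
  φ: 50 + 45/60 + 52.3/3600 = 50.764528
  S → negative
  λ: 151 + 56/60 + 52.7/3600 = 151.947972
  E → positive
Point 3:
  Lat: 16° + 20/60 + 30/3600 = 16 + 0.333333 + 0.008333 = 16.341667
  N → positive
  Longitude: 27′ + 58″ = 27.96667′; 118 + 27.96667/60 = 118.466111
  hemisphere W, so the sign is −
Point 4:
  φ: 28′ + 38.1″ = 28.63500′; 78 + 28.63500/60 = 78.477250
  S ⇒ negate
  Lon: 64° + 46/60 + 59.5/3600 = 64 + 0.766667 + 0.016528 = 64.783194
  E ⇒ keep positive
Point 5:
  Lat: 44 + 31/60 + 30.03/3600 = 44.525008
  hemisphere S, so the sign is −
  Lon: 23′ + 24″ = 23.40000′; 65 + 23.40000/60 = 65.390000
  E → positive
Point 6:
  Latitude: 6° + 7/60 + 23/3600 = 6 + 0.116667 + 0.006389 = 6.123056
  N ⇒ keep positive
  λ: 93 + 7/60 + 40.76/3600 = 93.127989
  hemisphere W, so the sign is −

1. -4.68500, -47.34343
2. -50.76453, 151.94797
3. 16.34167, -118.46611
4. -78.47725, 64.78319
5. -44.52501, 65.39000
6. 6.12306, -93.12799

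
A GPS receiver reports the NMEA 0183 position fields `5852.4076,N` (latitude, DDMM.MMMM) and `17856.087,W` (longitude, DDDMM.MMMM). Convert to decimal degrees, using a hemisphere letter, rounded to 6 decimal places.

58.873460° N, 178.934783° W

Lat: degrees = first 2 digits = 58, minutes = 52.4076; 58 + 52.4076/60 = 58.8734600
Longitude: degrees = first 3 digits = 178, minutes = 56.087; 178 + 56.087/60 = 178.9347833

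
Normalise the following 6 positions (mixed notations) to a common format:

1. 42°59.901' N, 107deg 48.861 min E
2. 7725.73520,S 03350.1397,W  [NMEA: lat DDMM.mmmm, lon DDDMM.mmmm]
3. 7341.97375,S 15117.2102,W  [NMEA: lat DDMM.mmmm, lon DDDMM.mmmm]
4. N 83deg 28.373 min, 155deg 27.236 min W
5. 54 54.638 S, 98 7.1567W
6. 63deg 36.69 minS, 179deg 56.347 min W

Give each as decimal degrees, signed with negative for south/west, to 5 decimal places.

Point 1:
  Lat: 59.901′ = 0.998350°; total 42.998350
  N ⇒ keep positive
  λ: 107 + 48.861/60 = 107.814350
  E → positive
Point 2:
  Latitude: split at 2 digits → 77° and 25.7352′; 77 + 25.7352/60 = 77.428920
  S ⇒ negate
  Lon: split at 3 digits → 033° and 50.1397′; 33 + 50.1397/60 = 33.835662
  W ⇒ negate
Point 3:
  Latitude: split at 2 digits → 73° and 41.97375′; 73 + 41.97375/60 = 73.699563
  hemisphere S, so the sign is −
  Longitude: split at 3 digits → 151° and 17.2102′; 151 + 17.2102/60 = 151.286837
  hemisphere W, so the sign is −
Point 4:
  Latitude: 83 + 28.373/60 = 83.472883
  N → positive
  Lon: 155 + 27.236/60 = 155.453933
  W ⇒ negate
Point 5:
  Lat: 54 + 54.638/60 = 54.910633
  S ⇒ negate
  Lon: 98 + 7.1567/60 = 98.119278
  W ⇒ negate
Point 6:
  Latitude: 63 + 36.69/60 = 63.611500
  S → negative
  Lon: 179 + 56.347/60 = 179.939117
  W → negative

1. 42.99835, 107.81435
2. -77.42892, -33.83566
3. -73.69956, -151.28684
4. 83.47288, -155.45393
5. -54.91063, -98.11928
6. -63.61150, -179.93912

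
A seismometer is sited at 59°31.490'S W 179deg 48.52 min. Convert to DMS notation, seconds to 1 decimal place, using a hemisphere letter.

59°31′29.4″ S, 179°48′31.2″ W

Lat: fractional minutes 0.49000 × 60 = 29.400″
Lon: fractional minutes 0.52000 × 60 = 31.200″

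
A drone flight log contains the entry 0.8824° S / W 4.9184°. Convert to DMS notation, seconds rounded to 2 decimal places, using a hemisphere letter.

Latitude: 0.882400 × 60 = 52.94400′ → 52′, remainder × 60 = 56.6400″
Lon: whole degrees 4; 55.10400′ → 55′ and 6.2400″

0°52′56.64″ S, 4°55′6.24″ W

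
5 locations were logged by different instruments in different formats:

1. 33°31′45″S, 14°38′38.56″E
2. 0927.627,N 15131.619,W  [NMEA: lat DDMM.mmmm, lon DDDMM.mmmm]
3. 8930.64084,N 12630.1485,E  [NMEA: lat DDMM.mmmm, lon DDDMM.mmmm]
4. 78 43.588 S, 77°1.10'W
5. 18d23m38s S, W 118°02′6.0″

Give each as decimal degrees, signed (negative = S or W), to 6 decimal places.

1. -33.529167, 14.644044
2. 9.460450, -151.526983
3. 89.510681, 126.502475
4. -78.726467, -77.018333
5. -18.393889, -118.035000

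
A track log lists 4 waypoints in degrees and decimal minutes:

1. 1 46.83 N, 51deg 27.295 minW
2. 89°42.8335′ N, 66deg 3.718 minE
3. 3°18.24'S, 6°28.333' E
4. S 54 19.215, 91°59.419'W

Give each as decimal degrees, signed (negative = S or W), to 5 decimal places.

1. 1.78050, -51.45492
2. 89.71389, 66.06197
3. -3.30400, 6.47222
4. -54.32025, -91.99032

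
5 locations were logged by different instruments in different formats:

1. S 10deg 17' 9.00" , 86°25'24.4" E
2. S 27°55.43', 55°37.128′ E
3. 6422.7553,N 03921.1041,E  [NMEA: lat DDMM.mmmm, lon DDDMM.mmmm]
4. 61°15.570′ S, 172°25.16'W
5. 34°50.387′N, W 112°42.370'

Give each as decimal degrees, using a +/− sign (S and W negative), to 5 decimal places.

Point 1:
  Lat: 10° + 17/60 + 9/3600 = 10 + 0.283333 + 0.002500 = 10.285833
  hemisphere S, so the sign is −
  Lon: 25′ + 24.4″ = 25.40667′; 86 + 25.40667/60 = 86.423444
  E → positive
Point 2:
  φ: 27 + 55.43/60 = 27.923833
  S ⇒ negate
  Lon: 55 + 37.128/60 = 55.618800
  E → positive
Point 3:
  Latitude: degrees = first 2 digits = 64, minutes = 22.7553; 64 + 22.7553/60 = 64.379255
  N → positive
  Lon: split at 3 digits → 039° and 21.1041′; 39 + 21.1041/60 = 39.351735
  E → positive
Point 4:
  Latitude: 61 + 15.57/60 = 61.259500
  S ⇒ negate
  λ: 25.16′ = 0.419333°; total 172.419333
  W → negative
Point 5:
  Lat: 34 + 50.387/60 = 34.839783
  N → positive
  λ: 112 + 42.37/60 = 112.706167
  W ⇒ negate

1. -10.28583, 86.42344
2. -27.92383, 55.61880
3. 64.37926, 39.35174
4. -61.25950, -172.41933
5. 34.83978, -112.70617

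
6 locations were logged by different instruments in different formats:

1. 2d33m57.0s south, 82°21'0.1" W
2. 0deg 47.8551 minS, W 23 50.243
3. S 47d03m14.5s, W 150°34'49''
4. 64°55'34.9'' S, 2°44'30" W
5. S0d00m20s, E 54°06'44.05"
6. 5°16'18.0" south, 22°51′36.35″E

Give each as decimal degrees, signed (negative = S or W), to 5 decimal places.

1. -2.56583, -82.35003
2. -0.79759, -23.83738
3. -47.05403, -150.58028
4. -64.92636, -2.74167
5. -0.00556, 54.11224
6. -5.27167, 22.86010

Point 1:
  Latitude: 33′ + 57″ = 33.95000′; 2 + 33.95000/60 = 2.565833
  hemisphere S, so the sign is −
  λ: 82° + 21/60 + 0.1/3600 = 82 + 0.350000 + 0.000028 = 82.350028
  hemisphere W, so the sign is −
Point 2:
  Latitude: 0 + 47.8551/60 = 0.797585
  S ⇒ negate
  Lon: 23 + 50.243/60 = 23.837383
  W ⇒ negate
Point 3:
  Lat: 3′ + 14.5″ = 3.24167′; 47 + 3.24167/60 = 47.054028
  S ⇒ negate
  Lon: 150° + 34/60 + 49/3600 = 150 + 0.566667 + 0.013611 = 150.580278
  W → negative
Point 4:
  φ: 64° + 55/60 + 34.9/3600 = 64 + 0.916667 + 0.009694 = 64.926361
  S → negative
  Lon: 44′ + 30″ = 44.50000′; 2 + 44.50000/60 = 2.741667
  W → negative
Point 5:
  Latitude: 0′ + 20″ = 0.33333′; 0 + 0.33333/60 = 0.005556
  hemisphere S, so the sign is −
  λ: 54° + 6/60 + 44.05/3600 = 54 + 0.100000 + 0.012236 = 54.112236
  E → positive
Point 6:
  Lat: 5 + 16/60 + 18/3600 = 5.271667
  hemisphere S, so the sign is −
  Lon: 51′ + 36.35″ = 51.60583′; 22 + 51.60583/60 = 22.860097
  E → positive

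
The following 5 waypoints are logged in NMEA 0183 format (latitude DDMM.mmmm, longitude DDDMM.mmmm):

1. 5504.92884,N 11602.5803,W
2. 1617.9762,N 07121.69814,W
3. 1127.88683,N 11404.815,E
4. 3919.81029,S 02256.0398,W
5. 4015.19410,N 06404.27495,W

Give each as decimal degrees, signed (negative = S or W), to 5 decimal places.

Point 1:
  φ: split at 2 digits → 55° and 4.92884′; 55 + 4.92884/60 = 55.082147
  N ⇒ keep positive
  Longitude: degrees = first 3 digits = 116, minutes = 2.5803; 116 + 2.5803/60 = 116.043005
  W ⇒ negate
Point 2:
  Latitude: split at 2 digits → 16° and 17.9762′; 16 + 17.9762/60 = 16.299603
  N ⇒ keep positive
  λ: degrees = first 3 digits = 71, minutes = 21.69814; 71 + 21.69814/60 = 71.361636
  W ⇒ negate
Point 3:
  φ: split at 2 digits → 11° and 27.88683′; 11 + 27.88683/60 = 11.464781
  N ⇒ keep positive
  Longitude: split at 3 digits → 114° and 4.815′; 114 + 4.815/60 = 114.080250
  E → positive
Point 4:
  Lat: degrees = first 2 digits = 39, minutes = 19.81029; 39 + 19.81029/60 = 39.330172
  hemisphere S, so the sign is −
  Longitude: degrees = first 3 digits = 22, minutes = 56.0398; 22 + 56.0398/60 = 22.933997
  W ⇒ negate
Point 5:
  φ: split at 2 digits → 40° and 15.1941′; 40 + 15.1941/60 = 40.253235
  N → positive
  Lon: degrees = first 3 digits = 64, minutes = 4.27495; 64 + 4.27495/60 = 64.071249
  hemisphere W, so the sign is −

1. 55.08215, -116.04301
2. 16.29960, -71.36164
3. 11.46478, 114.08025
4. -39.33017, -22.93400
5. 40.25324, -64.07125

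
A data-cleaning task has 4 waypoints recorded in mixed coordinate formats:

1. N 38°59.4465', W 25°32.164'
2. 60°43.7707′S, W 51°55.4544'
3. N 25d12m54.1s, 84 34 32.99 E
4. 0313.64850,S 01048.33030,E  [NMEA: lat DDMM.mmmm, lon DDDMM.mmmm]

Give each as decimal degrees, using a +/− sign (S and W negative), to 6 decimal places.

1. 38.990775, -25.536067
2. -60.729512, -51.924240
3. 25.215028, 84.575831
4. -3.227475, 10.805505

Point 1:
  φ: 38 + 59.4465/60 = 38.9907750
  N → positive
  Longitude: 32.164′ = 0.536067°; total 25.5360667
  W ⇒ negate
Point 2:
  φ: 60 + 43.7707/60 = 60.7295117
  hemisphere S, so the sign is −
  λ: 51 + 55.4544/60 = 51.9242400
  W ⇒ negate
Point 3:
  Latitude: 25 + 12/60 + 54.1/3600 = 25.2150278
  N ⇒ keep positive
  Longitude: 34′ + 32.99″ = 34.54983′; 84 + 34.54983/60 = 84.5758306
  E → positive
Point 4:
  Lat: degrees = first 2 digits = 3, minutes = 13.6485; 3 + 13.6485/60 = 3.2274750
  S ⇒ negate
  Lon: split at 3 digits → 010° and 48.3303′; 10 + 48.3303/60 = 10.8055050
  E → positive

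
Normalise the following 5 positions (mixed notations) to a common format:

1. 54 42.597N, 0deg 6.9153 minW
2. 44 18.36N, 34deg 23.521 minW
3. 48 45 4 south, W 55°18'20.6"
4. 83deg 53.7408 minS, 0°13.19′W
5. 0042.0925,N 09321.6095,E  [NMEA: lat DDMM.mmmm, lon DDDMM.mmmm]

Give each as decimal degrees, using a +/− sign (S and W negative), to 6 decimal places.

1. 54.709950, -0.115255
2. 44.306000, -34.392017
3. -48.751111, -55.305722
4. -83.895680, -0.219833
5. 0.701542, 93.360158

Point 1:
  Latitude: 54 + 42.597/60 = 54.7099500
  N → positive
  λ: 6.9153′ = 0.115255°; total 0.1152550
  hemisphere W, so the sign is −
Point 2:
  φ: 18.36′ = 0.306000°; total 44.3060000
  N → positive
  Lon: 34 + 23.521/60 = 34.3920167
  W → negative
Point 3:
  Latitude: 48 + 45/60 + 4/3600 = 48.7511111
  hemisphere S, so the sign is −
  Lon: 18′ + 20.6″ = 18.34333′; 55 + 18.34333/60 = 55.3057222
  W ⇒ negate
Point 4:
  Latitude: 53.7408′ = 0.895680°; total 83.8956800
  S ⇒ negate
  Longitude: 13.19′ = 0.219833°; total 0.2198333
  W ⇒ negate
Point 5:
  Lat: degrees = first 2 digits = 0, minutes = 42.0925; 0 + 42.0925/60 = 0.7015417
  N ⇒ keep positive
  λ: degrees = first 3 digits = 93, minutes = 21.6095; 93 + 21.6095/60 = 93.3601583
  E ⇒ keep positive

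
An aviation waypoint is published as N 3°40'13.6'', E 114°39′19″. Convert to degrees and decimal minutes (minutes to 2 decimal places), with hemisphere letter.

Lat: seconds/60 = 0.22667; minutes = 40 + 0.22667 = 40.2267
Lon: 39 + 19/60 = 39.3167′

3° 40.23′ N, 114° 39.32′ E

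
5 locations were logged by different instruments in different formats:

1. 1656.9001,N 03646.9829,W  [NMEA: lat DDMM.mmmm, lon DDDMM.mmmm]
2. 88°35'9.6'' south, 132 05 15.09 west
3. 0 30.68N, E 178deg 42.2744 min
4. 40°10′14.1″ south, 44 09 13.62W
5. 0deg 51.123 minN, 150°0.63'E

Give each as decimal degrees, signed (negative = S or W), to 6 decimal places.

1. 16.948335, -36.783048
2. -88.586000, -132.087525
3. 0.511333, 178.704573
4. -40.170583, -44.153783
5. 0.852050, 150.010500

Point 1:
  φ: degrees = first 2 digits = 16, minutes = 56.9001; 16 + 56.9001/60 = 16.9483350
  N ⇒ keep positive
  λ: degrees = first 3 digits = 36, minutes = 46.9829; 36 + 46.9829/60 = 36.7830483
  W → negative
Point 2:
  φ: 88° + 35/60 + 9.6/3600 = 88 + 0.583333 + 0.002667 = 88.5860000
  hemisphere S, so the sign is −
  Longitude: 132° + 5/60 + 15.09/3600 = 132 + 0.083333 + 0.004192 = 132.0875250
  hemisphere W, so the sign is −
Point 3:
  Lat: 30.68′ = 0.511333°; total 0.5113333
  N → positive
  Lon: 42.2744′ = 0.704573°; total 178.7045733
  E ⇒ keep positive
Point 4:
  φ: 10′ + 14.1″ = 10.23500′; 40 + 10.23500/60 = 40.1705833
  hemisphere S, so the sign is −
  λ: 9′ + 13.62″ = 9.22700′; 44 + 9.22700/60 = 44.1537833
  W → negative
Point 5:
  φ: 51.123′ = 0.852050°; total 0.8520500
  N ⇒ keep positive
  λ: 150 + 0.63/60 = 150.0105000
  E ⇒ keep positive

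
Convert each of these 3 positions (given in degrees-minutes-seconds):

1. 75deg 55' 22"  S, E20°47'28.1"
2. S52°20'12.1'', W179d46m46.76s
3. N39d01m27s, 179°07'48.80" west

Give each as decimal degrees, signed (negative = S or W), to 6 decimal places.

Point 1:
  φ: 75° + 55/60 + 22/3600 = 75 + 0.916667 + 0.006111 = 75.9227778
  hemisphere S, so the sign is −
  Longitude: 47′ + 28.1″ = 47.46833′; 20 + 47.46833/60 = 20.7911389
  E ⇒ keep positive
Point 2:
  Latitude: 52 + 20/60 + 12.1/3600 = 52.3366944
  S ⇒ negate
  Lon: 179° + 46/60 + 46.76/3600 = 179 + 0.766667 + 0.012989 = 179.7796556
  W ⇒ negate
Point 3:
  Lat: 39 + 1/60 + 27/3600 = 39.0241667
  N ⇒ keep positive
  Lon: 179 + 7/60 + 48.8/3600 = 179.1302222
  hemisphere W, so the sign is −

1. -75.922778, 20.791139
2. -52.336694, -179.779656
3. 39.024167, -179.130222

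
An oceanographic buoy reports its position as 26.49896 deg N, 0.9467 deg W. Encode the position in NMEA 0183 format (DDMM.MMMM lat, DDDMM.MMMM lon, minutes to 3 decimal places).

2629.938,N / 00056.802,W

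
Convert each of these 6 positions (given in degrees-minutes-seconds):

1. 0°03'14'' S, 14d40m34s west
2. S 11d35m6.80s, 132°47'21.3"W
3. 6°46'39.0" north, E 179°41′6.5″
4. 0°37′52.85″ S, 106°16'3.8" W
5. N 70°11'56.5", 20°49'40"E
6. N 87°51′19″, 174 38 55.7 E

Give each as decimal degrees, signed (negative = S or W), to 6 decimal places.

1. -0.053889, -14.676111
2. -11.585222, -132.789250
3. 6.777500, 179.685139
4. -0.631347, -106.267722
5. 70.199028, 20.827778
6. 87.855278, 174.648806

Point 1:
  Latitude: 3′ + 14″ = 3.23333′; 0 + 3.23333/60 = 0.0538889
  S ⇒ negate
  Lon: 40′ + 34″ = 40.56667′; 14 + 40.56667/60 = 14.6761111
  W ⇒ negate
Point 2:
  Lat: 11 + 35/60 + 6.8/3600 = 11.5852222
  S → negative
  Lon: 132° + 47/60 + 21.3/3600 = 132 + 0.783333 + 0.005917 = 132.7892500
  W ⇒ negate
Point 3:
  φ: 6 + 46/60 + 39/3600 = 6.7775000
  N ⇒ keep positive
  Longitude: 41′ + 6.5″ = 41.10833′; 179 + 41.10833/60 = 179.6851389
  E → positive
Point 4:
  Lat: 0 + 37/60 + 52.85/3600 = 0.6313472
  S → negative
  Lon: 106° + 16/60 + 3.8/3600 = 106 + 0.266667 + 0.001056 = 106.2677222
  hemisphere W, so the sign is −
Point 5:
  Latitude: 70° + 11/60 + 56.5/3600 = 70 + 0.183333 + 0.015694 = 70.1990278
  N ⇒ keep positive
  λ: 20 + 49/60 + 40/3600 = 20.8277778
  E → positive
Point 6:
  Latitude: 87° + 51/60 + 19/3600 = 87 + 0.850000 + 0.005278 = 87.8552778
  N ⇒ keep positive
  λ: 174° + 38/60 + 55.7/3600 = 174 + 0.633333 + 0.015472 = 174.6488056
  E ⇒ keep positive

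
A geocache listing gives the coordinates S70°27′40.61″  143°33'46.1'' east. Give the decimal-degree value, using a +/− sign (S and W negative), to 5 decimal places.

Latitude: 70° + 27/60 + 40.61/3600 = 70 + 0.450000 + 0.011281 = 70.461281
S → negative
Lon: 143° + 33/60 + 46.1/3600 = 143 + 0.550000 + 0.012806 = 143.562806
E ⇒ keep positive

-70.46128, 143.56281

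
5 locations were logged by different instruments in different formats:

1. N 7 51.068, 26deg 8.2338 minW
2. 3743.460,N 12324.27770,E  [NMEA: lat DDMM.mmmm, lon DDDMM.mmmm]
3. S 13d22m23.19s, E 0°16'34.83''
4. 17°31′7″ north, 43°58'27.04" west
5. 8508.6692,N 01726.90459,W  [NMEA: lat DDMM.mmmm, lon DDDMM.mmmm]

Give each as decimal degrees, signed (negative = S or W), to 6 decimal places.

1. 7.851133, -26.137230
2. 37.724333, 123.404628
3. -13.373108, 0.276342
4. 17.518611, -43.974178
5. 85.144487, -17.448410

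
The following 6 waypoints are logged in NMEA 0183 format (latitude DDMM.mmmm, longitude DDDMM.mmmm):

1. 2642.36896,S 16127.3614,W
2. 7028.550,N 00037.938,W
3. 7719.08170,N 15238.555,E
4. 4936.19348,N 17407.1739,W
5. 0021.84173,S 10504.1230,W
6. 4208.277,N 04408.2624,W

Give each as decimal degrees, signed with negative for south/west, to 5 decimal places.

Point 1:
  Lat: degrees = first 2 digits = 26, minutes = 42.36896; 26 + 42.36896/60 = 26.706149
  hemisphere S, so the sign is −
  Longitude: degrees = first 3 digits = 161, minutes = 27.3614; 161 + 27.3614/60 = 161.456023
  hemisphere W, so the sign is −
Point 2:
  Latitude: split at 2 digits → 70° and 28.55′; 70 + 28.55/60 = 70.475833
  N ⇒ keep positive
  Lon: split at 3 digits → 000° and 37.938′; 0 + 37.938/60 = 0.632300
  hemisphere W, so the sign is −
Point 3:
  Lat: split at 2 digits → 77° and 19.0817′; 77 + 19.0817/60 = 77.318028
  N ⇒ keep positive
  λ: degrees = first 3 digits = 152, minutes = 38.555; 152 + 38.555/60 = 152.642583
  E ⇒ keep positive
Point 4:
  φ: degrees = first 2 digits = 49, minutes = 36.19348; 49 + 36.19348/60 = 49.603225
  N ⇒ keep positive
  λ: split at 3 digits → 174° and 7.1739′; 174 + 7.1739/60 = 174.119565
  W ⇒ negate
Point 5:
  Lat: split at 2 digits → 00° and 21.84173′; 0 + 21.84173/60 = 0.364029
  S ⇒ negate
  λ: split at 3 digits → 105° and 4.123′; 105 + 4.123/60 = 105.068717
  W → negative
Point 6:
  φ: split at 2 digits → 42° and 8.277′; 42 + 8.277/60 = 42.137950
  N → positive
  Longitude: degrees = first 3 digits = 44, minutes = 8.2624; 44 + 8.2624/60 = 44.137707
  W ⇒ negate

1. -26.70615, -161.45602
2. 70.47583, -0.63230
3. 77.31803, 152.64258
4. 49.60322, -174.11957
5. -0.36403, -105.06872
6. 42.13795, -44.13771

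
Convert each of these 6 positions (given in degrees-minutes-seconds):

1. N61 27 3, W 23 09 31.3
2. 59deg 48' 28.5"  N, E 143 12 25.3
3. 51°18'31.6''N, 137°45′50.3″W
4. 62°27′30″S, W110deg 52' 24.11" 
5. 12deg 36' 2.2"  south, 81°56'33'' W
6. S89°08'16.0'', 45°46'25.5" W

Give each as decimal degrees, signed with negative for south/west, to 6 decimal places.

1. 61.450833, -23.158694
2. 59.807917, 143.207028
3. 51.308778, -137.763972
4. -62.458333, -110.873364
5. -12.600611, -81.942500
6. -89.137778, -45.773750

Point 1:
  φ: 61° + 27/60 + 3/3600 = 61 + 0.450000 + 0.000833 = 61.4508333
  N ⇒ keep positive
  Longitude: 23° + 9/60 + 31.3/3600 = 23 + 0.150000 + 0.008694 = 23.1586944
  W → negative
Point 2:
  φ: 59 + 48/60 + 28.5/3600 = 59.8079167
  N ⇒ keep positive
  Longitude: 143 + 12/60 + 25.3/3600 = 143.2070278
  E → positive
Point 3:
  φ: 18′ + 31.6″ = 18.52667′; 51 + 18.52667/60 = 51.3087778
  N → positive
  Longitude: 137 + 45/60 + 50.3/3600 = 137.7639722
  hemisphere W, so the sign is −
Point 4:
  Lat: 27′ + 30″ = 27.50000′; 62 + 27.50000/60 = 62.4583333
  hemisphere S, so the sign is −
  λ: 110 + 52/60 + 24.11/3600 = 110.8733639
  W → negative
Point 5:
  Lat: 12 + 36/60 + 2.2/3600 = 12.6006111
  hemisphere S, so the sign is −
  Longitude: 81 + 56/60 + 33/3600 = 81.9425000
  W → negative
Point 6:
  Lat: 89° + 8/60 + 16/3600 = 89 + 0.133333 + 0.004444 = 89.1377778
  S → negative
  λ: 45 + 46/60 + 25.5/3600 = 45.7737500
  W ⇒ negate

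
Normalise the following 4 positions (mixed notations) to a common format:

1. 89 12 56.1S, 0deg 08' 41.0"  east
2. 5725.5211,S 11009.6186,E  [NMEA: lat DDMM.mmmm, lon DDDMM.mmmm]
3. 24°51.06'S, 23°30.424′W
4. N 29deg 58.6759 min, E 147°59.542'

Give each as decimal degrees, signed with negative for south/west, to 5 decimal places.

1. -89.21558, 0.14472
2. -57.42535, 110.16031
3. -24.85100, -23.50707
4. 29.97793, 147.99237

Point 1:
  φ: 89° + 12/60 + 56.1/3600 = 89 + 0.200000 + 0.015583 = 89.215583
  S ⇒ negate
  Longitude: 0° + 8/60 + 41/3600 = 0 + 0.133333 + 0.011389 = 0.144722
  E ⇒ keep positive
Point 2:
  Latitude: degrees = first 2 digits = 57, minutes = 25.5211; 57 + 25.5211/60 = 57.425352
  S ⇒ negate
  Longitude: split at 3 digits → 110° and 9.6186′; 110 + 9.6186/60 = 110.160310
  E ⇒ keep positive
Point 3:
  φ: 51.06′ = 0.851000°; total 24.851000
  S ⇒ negate
  Longitude: 23 + 30.424/60 = 23.507067
  W ⇒ negate
Point 4:
  φ: 29 + 58.6759/60 = 29.977932
  N ⇒ keep positive
  Longitude: 147 + 59.542/60 = 147.992367
  E → positive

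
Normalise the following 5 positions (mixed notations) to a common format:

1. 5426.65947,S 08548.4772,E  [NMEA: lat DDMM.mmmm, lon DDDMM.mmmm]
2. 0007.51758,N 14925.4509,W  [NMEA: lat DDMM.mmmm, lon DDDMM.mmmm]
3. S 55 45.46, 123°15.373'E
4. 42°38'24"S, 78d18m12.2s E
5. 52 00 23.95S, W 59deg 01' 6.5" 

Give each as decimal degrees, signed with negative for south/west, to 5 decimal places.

1. -54.44432, 85.80795
2. 0.12529, -149.42418
3. -55.75767, 123.25622
4. -42.64000, 78.30339
5. -52.00665, -59.01847

Point 1:
  Lat: split at 2 digits → 54° and 26.65947′; 54 + 26.65947/60 = 54.444325
  S → negative
  λ: degrees = first 3 digits = 85, minutes = 48.4772; 85 + 48.4772/60 = 85.807953
  E → positive
Point 2:
  Lat: split at 2 digits → 00° and 7.51758′; 0 + 7.51758/60 = 0.125293
  N ⇒ keep positive
  λ: degrees = first 3 digits = 149, minutes = 25.4509; 149 + 25.4509/60 = 149.424182
  hemisphere W, so the sign is −
Point 3:
  Latitude: 45.46′ = 0.757667°; total 55.757667
  S → negative
  λ: 15.373′ = 0.256217°; total 123.256217
  E ⇒ keep positive
Point 4:
  φ: 42 + 38/60 + 24/3600 = 42.640000
  hemisphere S, so the sign is −
  Longitude: 78° + 18/60 + 12.2/3600 = 78 + 0.300000 + 0.003389 = 78.303389
  E ⇒ keep positive
Point 5:
  Latitude: 52 + 0/60 + 23.95/3600 = 52.006653
  S ⇒ negate
  Lon: 59° + 1/60 + 6.5/3600 = 59 + 0.016667 + 0.001806 = 59.018472
  W → negative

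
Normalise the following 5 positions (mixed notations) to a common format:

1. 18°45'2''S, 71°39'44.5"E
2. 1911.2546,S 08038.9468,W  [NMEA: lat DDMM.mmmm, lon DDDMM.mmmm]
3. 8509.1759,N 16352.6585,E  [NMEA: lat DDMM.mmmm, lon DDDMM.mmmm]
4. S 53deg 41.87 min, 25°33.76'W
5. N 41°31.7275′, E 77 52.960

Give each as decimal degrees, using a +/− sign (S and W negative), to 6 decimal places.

Point 1:
  φ: 45′ + 2″ = 45.03333′; 18 + 45.03333/60 = 18.7505556
  hemisphere S, so the sign is −
  Lon: 71 + 39/60 + 44.5/3600 = 71.6623611
  E → positive
Point 2:
  Latitude: split at 2 digits → 19° and 11.2546′; 19 + 11.2546/60 = 19.1875767
  hemisphere S, so the sign is −
  Lon: degrees = first 3 digits = 80, minutes = 38.9468; 80 + 38.9468/60 = 80.6491133
  W ⇒ negate
Point 3:
  Lat: degrees = first 2 digits = 85, minutes = 9.1759; 85 + 9.1759/60 = 85.1529317
  N ⇒ keep positive
  Longitude: degrees = first 3 digits = 163, minutes = 52.6585; 163 + 52.6585/60 = 163.8776417
  E → positive
Point 4:
  φ: 41.87′ = 0.697833°; total 53.6978333
  S ⇒ negate
  Longitude: 33.76′ = 0.562667°; total 25.5626667
  W → negative
Point 5:
  Lat: 31.7275′ = 0.528792°; total 41.5287917
  N → positive
  Longitude: 52.96′ = 0.882667°; total 77.8826667
  E ⇒ keep positive

1. -18.750556, 71.662361
2. -19.187577, -80.649113
3. 85.152932, 163.877642
4. -53.697833, -25.562667
5. 41.528792, 77.882667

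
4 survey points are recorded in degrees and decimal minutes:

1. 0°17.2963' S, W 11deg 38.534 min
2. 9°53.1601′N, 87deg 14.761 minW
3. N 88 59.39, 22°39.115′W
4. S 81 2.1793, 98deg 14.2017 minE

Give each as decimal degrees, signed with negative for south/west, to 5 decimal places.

1. -0.28827, -11.64223
2. 9.88600, -87.24602
3. 88.98983, -22.65192
4. -81.03632, 98.23670

Point 1:
  Latitude: 0 + 17.2963/60 = 0.288272
  hemisphere S, so the sign is −
  Longitude: 38.534′ = 0.642233°; total 11.642233
  W → negative
Point 2:
  φ: 9 + 53.1601/60 = 9.886002
  N ⇒ keep positive
  Longitude: 87 + 14.761/60 = 87.246017
  W → negative
Point 3:
  Latitude: 88 + 59.39/60 = 88.989833
  N → positive
  Lon: 22 + 39.115/60 = 22.651917
  hemisphere W, so the sign is −
Point 4:
  Latitude: 2.1793′ = 0.036322°; total 81.036322
  S ⇒ negate
  Lon: 98 + 14.2017/60 = 98.236695
  E → positive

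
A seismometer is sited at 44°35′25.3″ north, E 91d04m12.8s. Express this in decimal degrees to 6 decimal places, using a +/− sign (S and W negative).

44.590361, 91.070222

φ: 35′ + 25.3″ = 35.42167′; 44 + 35.42167/60 = 44.5903611
N ⇒ keep positive
Lon: 91° + 4/60 + 12.8/3600 = 91 + 0.066667 + 0.003556 = 91.0702222
E ⇒ keep positive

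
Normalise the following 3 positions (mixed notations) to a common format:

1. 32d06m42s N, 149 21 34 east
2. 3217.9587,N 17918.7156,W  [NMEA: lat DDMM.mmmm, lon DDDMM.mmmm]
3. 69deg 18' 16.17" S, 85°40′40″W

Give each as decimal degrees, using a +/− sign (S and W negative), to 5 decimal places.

1. 32.11167, 149.35944
2. 32.29931, -179.31193
3. -69.30449, -85.67778

Point 1:
  φ: 6′ + 42″ = 6.70000′; 32 + 6.70000/60 = 32.111667
  N → positive
  Longitude: 149 + 21/60 + 34/3600 = 149.359444
  E ⇒ keep positive
Point 2:
  φ: degrees = first 2 digits = 32, minutes = 17.9587; 32 + 17.9587/60 = 32.299312
  N → positive
  λ: degrees = first 3 digits = 179, minutes = 18.7156; 179 + 18.7156/60 = 179.311927
  W ⇒ negate
Point 3:
  Latitude: 18′ + 16.17″ = 18.26950′; 69 + 18.26950/60 = 69.304492
  S ⇒ negate
  Longitude: 85 + 40/60 + 40/3600 = 85.677778
  W ⇒ negate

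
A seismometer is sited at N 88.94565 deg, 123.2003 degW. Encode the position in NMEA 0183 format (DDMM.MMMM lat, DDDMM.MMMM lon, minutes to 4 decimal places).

8856.7390,N / 12312.0180,W

φ: fractional part 0.945650 → 56.739000 minutes
Lon: minutes = (123.200300 − 123) × 60 = 12.018000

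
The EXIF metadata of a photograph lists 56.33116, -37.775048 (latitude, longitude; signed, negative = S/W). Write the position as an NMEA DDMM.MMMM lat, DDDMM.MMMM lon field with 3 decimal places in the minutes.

5619.870,N / 03746.503,W

Lat: minutes = (56.331160 − 56) × 60 = 19.86960
Longitude is negative → W; |value| = 37.775048
λ: fractional part 0.775048 → 46.50288 minutes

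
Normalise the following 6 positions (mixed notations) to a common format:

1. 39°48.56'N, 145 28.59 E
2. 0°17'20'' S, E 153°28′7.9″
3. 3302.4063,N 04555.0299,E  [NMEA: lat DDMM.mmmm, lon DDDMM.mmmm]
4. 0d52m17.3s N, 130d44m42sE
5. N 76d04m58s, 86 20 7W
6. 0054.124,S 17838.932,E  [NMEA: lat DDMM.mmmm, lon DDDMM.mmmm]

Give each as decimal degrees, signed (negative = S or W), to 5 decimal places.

1. 39.80933, 145.47650
2. -0.28889, 153.46886
3. 33.04011, 45.91717
4. 0.87147, 130.74500
5. 76.08278, -86.33528
6. -0.90207, 178.64887

Point 1:
  Lat: 39 + 48.56/60 = 39.809333
  N → positive
  Lon: 145 + 28.59/60 = 145.476500
  E ⇒ keep positive
Point 2:
  φ: 17′ + 20″ = 17.33333′; 0 + 17.33333/60 = 0.288889
  S ⇒ negate
  Longitude: 153 + 28/60 + 7.9/3600 = 153.468861
  E ⇒ keep positive
Point 3:
  Latitude: degrees = first 2 digits = 33, minutes = 2.4063; 33 + 2.4063/60 = 33.040105
  N ⇒ keep positive
  Longitude: degrees = first 3 digits = 45, minutes = 55.0299; 45 + 55.0299/60 = 45.917165
  E ⇒ keep positive
Point 4:
  Latitude: 0° + 52/60 + 17.3/3600 = 0 + 0.866667 + 0.004806 = 0.871472
  N → positive
  Lon: 44′ + 42″ = 44.70000′; 130 + 44.70000/60 = 130.745000
  E → positive
Point 5:
  Latitude: 76° + 4/60 + 58/3600 = 76 + 0.066667 + 0.016111 = 76.082778
  N → positive
  Lon: 86 + 20/60 + 7/3600 = 86.335278
  W → negative
Point 6:
  Lat: split at 2 digits → 00° and 54.124′; 0 + 54.124/60 = 0.902067
  S → negative
  λ: split at 3 digits → 178° and 38.932′; 178 + 38.932/60 = 178.648867
  E ⇒ keep positive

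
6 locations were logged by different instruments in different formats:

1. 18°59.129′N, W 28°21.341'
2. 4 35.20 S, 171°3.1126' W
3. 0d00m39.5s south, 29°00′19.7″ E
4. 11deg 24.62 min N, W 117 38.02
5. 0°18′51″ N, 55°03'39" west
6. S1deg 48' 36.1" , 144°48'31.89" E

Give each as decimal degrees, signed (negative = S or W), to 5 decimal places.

1. 18.98548, -28.35568
2. -4.58667, -171.05188
3. -0.01097, 29.00547
4. 11.41033, -117.63367
5. 0.31417, -55.06083
6. -1.81003, 144.80886

Point 1:
  φ: 59.129′ = 0.985483°; total 18.985483
  N → positive
  Longitude: 28 + 21.341/60 = 28.355683
  W → negative
Point 2:
  Latitude: 4 + 35.2/60 = 4.586667
  S ⇒ negate
  Lon: 3.1126′ = 0.051877°; total 171.051877
  W → negative
Point 3:
  Lat: 0′ + 39.5″ = 0.65833′; 0 + 0.65833/60 = 0.010972
  S ⇒ negate
  Longitude: 29 + 0/60 + 19.7/3600 = 29.005472
  E ⇒ keep positive
Point 4:
  Lat: 24.62′ = 0.410333°; total 11.410333
  N → positive
  Lon: 117 + 38.02/60 = 117.633667
  hemisphere W, so the sign is −
Point 5:
  Lat: 0 + 18/60 + 51/3600 = 0.314167
  N ⇒ keep positive
  Longitude: 55° + 3/60 + 39/3600 = 55 + 0.050000 + 0.010833 = 55.060833
  W ⇒ negate
Point 6:
  Latitude: 1° + 48/60 + 36.1/3600 = 1 + 0.800000 + 0.010028 = 1.810028
  hemisphere S, so the sign is −
  Longitude: 144° + 48/60 + 31.89/3600 = 144 + 0.800000 + 0.008858 = 144.808858
  E → positive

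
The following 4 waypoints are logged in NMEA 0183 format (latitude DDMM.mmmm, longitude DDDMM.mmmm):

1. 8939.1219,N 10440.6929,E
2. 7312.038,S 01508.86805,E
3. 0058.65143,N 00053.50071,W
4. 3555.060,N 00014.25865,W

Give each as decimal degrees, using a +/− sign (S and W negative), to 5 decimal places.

Point 1:
  Lat: split at 2 digits → 89° and 39.1219′; 89 + 39.1219/60 = 89.652032
  N → positive
  Longitude: degrees = first 3 digits = 104, minutes = 40.6929; 104 + 40.6929/60 = 104.678215
  E → positive
Point 2:
  Lat: degrees = first 2 digits = 73, minutes = 12.038; 73 + 12.038/60 = 73.200633
  hemisphere S, so the sign is −
  λ: split at 3 digits → 015° and 8.86805′; 15 + 8.86805/60 = 15.147801
  E → positive
Point 3:
  φ: split at 2 digits → 00° and 58.65143′; 0 + 58.65143/60 = 0.977524
  N ⇒ keep positive
  Longitude: degrees = first 3 digits = 0, minutes = 53.50071; 0 + 53.50071/60 = 0.891679
  hemisphere W, so the sign is −
Point 4:
  Latitude: split at 2 digits → 35° and 55.06′; 35 + 55.06/60 = 35.917667
  N → positive
  Longitude: split at 3 digits → 000° and 14.25865′; 0 + 14.25865/60 = 0.237644
  hemisphere W, so the sign is −

1. 89.65203, 104.67822
2. -73.20063, 15.14780
3. 0.97752, -0.89168
4. 35.91767, -0.23764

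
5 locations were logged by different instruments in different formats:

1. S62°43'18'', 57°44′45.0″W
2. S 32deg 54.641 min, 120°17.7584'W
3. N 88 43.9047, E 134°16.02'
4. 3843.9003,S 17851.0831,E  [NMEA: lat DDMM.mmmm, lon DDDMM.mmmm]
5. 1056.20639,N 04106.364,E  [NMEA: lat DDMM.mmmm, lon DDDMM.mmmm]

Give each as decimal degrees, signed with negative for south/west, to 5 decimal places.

1. -62.72167, -57.74583
2. -32.91068, -120.29597
3. 88.73175, 134.26700
4. -38.73167, 178.85139
5. 10.93677, 41.10607

Point 1:
  φ: 43′ + 18″ = 43.30000′; 62 + 43.30000/60 = 62.721667
  S → negative
  Lon: 44′ + 45″ = 44.75000′; 57 + 44.75000/60 = 57.745833
  W → negative
Point 2:
  Lat: 54.641′ = 0.910683°; total 32.910683
  S → negative
  λ: 120 + 17.7584/60 = 120.295973
  W → negative
Point 3:
  Latitude: 88 + 43.9047/60 = 88.731745
  N → positive
  Longitude: 16.02′ = 0.267000°; total 134.267000
  E ⇒ keep positive
Point 4:
  Latitude: split at 2 digits → 38° and 43.9003′; 38 + 43.9003/60 = 38.731672
  S → negative
  Lon: degrees = first 3 digits = 178, minutes = 51.0831; 178 + 51.0831/60 = 178.851385
  E → positive
Point 5:
  Latitude: degrees = first 2 digits = 10, minutes = 56.20639; 10 + 56.20639/60 = 10.936773
  N → positive
  λ: split at 3 digits → 041° and 6.364′; 41 + 6.364/60 = 41.106067
  E → positive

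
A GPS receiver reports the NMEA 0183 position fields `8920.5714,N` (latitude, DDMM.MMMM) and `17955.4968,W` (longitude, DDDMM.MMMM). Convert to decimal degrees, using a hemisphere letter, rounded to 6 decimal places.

Lat: split at 2 digits → 89° and 20.5714′; 89 + 20.5714/60 = 89.3428567
λ: degrees = first 3 digits = 179, minutes = 55.4968; 179 + 55.4968/60 = 179.9249467

89.342857° N, 179.924947° W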